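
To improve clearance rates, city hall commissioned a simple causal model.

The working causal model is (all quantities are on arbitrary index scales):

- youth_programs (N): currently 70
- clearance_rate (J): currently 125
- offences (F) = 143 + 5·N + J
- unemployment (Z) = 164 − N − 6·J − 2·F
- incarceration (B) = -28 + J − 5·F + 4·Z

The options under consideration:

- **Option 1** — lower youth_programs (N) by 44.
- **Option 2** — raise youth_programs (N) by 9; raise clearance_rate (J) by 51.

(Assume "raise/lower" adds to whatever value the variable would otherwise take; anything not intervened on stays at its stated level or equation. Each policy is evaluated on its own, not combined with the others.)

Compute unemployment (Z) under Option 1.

-1408

Option 1 (N − 44):
  N = 70 − 44 = 26
  J = 125
  F = 143 + 5·26 + 125 = 398
  Z = 164 − 26 − 6·125 − 2·398 = -1408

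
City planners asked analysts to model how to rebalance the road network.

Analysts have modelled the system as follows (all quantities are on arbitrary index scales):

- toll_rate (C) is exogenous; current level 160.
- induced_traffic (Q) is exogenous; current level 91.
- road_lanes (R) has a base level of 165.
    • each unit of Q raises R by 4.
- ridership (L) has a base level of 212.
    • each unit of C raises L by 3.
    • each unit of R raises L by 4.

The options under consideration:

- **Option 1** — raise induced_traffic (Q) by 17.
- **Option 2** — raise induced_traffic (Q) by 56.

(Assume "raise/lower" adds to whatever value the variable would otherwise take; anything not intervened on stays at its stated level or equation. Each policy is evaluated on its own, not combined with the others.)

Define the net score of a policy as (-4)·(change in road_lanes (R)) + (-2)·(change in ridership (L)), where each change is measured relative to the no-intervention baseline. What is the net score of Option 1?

-816

Baseline:
  C = 160
  Q = 91
  R = 165 + 4·91 = 529
  L = 212 + 3·160 + 4·529 = 2808
Option 1 (Q + 17):
  C = 160
  Q = 91 + 17 = 108
  R = 165 + 4·108 = 597
  L = 212 + 3·160 + 4·597 = 3080
ΔR = 597 − 529 = 68; ΔL = 3080 − 2808 = 272
Score = (-4)·68 + (-2)·272 = -816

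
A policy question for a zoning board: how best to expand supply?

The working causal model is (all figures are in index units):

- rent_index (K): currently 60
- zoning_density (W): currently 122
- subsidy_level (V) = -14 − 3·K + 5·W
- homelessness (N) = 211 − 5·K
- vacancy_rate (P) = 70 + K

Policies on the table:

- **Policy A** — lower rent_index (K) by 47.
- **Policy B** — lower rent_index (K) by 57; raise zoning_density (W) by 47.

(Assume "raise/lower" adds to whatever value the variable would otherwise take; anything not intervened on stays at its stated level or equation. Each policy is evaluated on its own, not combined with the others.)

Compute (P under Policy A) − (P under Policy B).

10

Policy A (K − 47):
  K = 60 − 47 = 13
  P = 70 + 13 = 83
Policy B (K − 57, W + 47):
  K = 60 − 57 = 3
  P = 70 + 3 = 73
P: 83 − 73 = 10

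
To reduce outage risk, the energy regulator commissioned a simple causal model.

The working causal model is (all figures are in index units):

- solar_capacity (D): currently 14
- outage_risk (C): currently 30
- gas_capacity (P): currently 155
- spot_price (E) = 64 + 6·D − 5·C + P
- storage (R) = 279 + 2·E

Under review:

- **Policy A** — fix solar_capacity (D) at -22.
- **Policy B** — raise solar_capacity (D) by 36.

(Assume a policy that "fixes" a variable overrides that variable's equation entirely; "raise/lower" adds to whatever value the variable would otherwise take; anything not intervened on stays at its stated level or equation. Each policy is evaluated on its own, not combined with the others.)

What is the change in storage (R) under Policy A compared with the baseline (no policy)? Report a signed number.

-432

Baseline:
  D = 14
  C = 30
  P = 155
  E = 64 + 6·14 − 5·30 + 155 = 153
  R = 279 + 2·153 = 585
Policy A (D := -22):
  D = -22
  C = 30
  P = 155
  E = 64 + 6·(-22) − 5·30 + 155 = -63
  R = 279 + 2·(-63) = 153
Change in R: 153 − 585 = -432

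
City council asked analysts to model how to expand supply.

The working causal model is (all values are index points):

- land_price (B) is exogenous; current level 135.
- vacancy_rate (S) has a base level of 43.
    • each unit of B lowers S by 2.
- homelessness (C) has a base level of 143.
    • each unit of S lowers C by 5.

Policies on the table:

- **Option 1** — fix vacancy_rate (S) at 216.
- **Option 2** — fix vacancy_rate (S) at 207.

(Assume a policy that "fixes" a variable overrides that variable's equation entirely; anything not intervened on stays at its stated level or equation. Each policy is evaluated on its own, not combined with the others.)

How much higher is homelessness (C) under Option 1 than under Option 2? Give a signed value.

Option 1 (S := 216):
  B = 135
  S = 216
  C = 143 − 5·216 = -937
Option 2 (S := 207):
  B = 135
  S = 207
  C = 143 − 5·207 = -892
C: -937 − (-892) = -45

-45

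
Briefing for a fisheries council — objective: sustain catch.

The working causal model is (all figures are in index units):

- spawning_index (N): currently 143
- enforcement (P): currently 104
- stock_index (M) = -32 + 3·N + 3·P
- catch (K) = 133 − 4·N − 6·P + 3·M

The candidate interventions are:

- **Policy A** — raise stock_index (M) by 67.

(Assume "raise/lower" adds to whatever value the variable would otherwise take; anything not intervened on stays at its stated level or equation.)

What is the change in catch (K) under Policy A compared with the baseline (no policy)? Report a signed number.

Baseline:
  N = 143
  P = 104
  M = -32 + 3·143 + 3·104 = 709
  K = 133 − 4·143 − 6·104 + 3·709 = 1064
Policy A (M + 67):
  N = 143
  P = 104
  M = -32 + 3·143 + 3·104 (+67 from intervention) = 776
  K = 133 − 4·143 − 6·104 + 3·776 = 1265
Change in K: 1265 − 1064 = 201

201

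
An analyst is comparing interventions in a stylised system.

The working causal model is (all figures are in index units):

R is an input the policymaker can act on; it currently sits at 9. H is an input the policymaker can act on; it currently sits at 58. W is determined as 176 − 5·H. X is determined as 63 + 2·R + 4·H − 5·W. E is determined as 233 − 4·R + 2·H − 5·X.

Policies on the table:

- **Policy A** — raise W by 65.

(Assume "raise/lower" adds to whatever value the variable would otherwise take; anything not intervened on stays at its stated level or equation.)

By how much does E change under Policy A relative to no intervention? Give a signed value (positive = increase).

1625

Baseline:
  R = 9
  H = 58
  W = 176 − 5·58 = -114
  X = 63 + 2·9 + 4·58 − 5·(-114) = 883
  E = 233 − 4·9 + 2·58 − 5·883 = -4102
Policy A (W + 65):
  R = 9
  H = 58
  W = 176 − 5·58 (+65 from intervention) = -49
  X = 63 + 2·9 + 4·58 − 5·(-49) = 558
  E = 233 − 4·9 + 2·58 − 5·558 = -2477
Change in E: -2477 − (-4102) = 1625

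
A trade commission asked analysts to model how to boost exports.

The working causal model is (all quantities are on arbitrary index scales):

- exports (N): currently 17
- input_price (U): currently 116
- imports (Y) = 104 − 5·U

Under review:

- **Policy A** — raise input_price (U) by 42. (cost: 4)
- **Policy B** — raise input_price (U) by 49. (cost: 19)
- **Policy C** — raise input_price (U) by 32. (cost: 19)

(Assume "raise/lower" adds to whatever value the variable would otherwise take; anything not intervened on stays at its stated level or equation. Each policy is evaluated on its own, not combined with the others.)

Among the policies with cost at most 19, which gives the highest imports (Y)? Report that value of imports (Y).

-636

Policy A (U + 42):
  U = 116 + 42 = 158
  Y = 104 − 5·158 = -686
Policy B (U + 49):
  U = 116 + 49 = 165
  Y = 104 − 5·165 = -721
Policy C (U + 32):
  U = 116 + 32 = 148
  Y = 104 − 5·148 = -636
Comparing — Policy A: Y=-686, Policy B: Y=-721, Policy C: Y=-636. Highest is -636 (Policy C).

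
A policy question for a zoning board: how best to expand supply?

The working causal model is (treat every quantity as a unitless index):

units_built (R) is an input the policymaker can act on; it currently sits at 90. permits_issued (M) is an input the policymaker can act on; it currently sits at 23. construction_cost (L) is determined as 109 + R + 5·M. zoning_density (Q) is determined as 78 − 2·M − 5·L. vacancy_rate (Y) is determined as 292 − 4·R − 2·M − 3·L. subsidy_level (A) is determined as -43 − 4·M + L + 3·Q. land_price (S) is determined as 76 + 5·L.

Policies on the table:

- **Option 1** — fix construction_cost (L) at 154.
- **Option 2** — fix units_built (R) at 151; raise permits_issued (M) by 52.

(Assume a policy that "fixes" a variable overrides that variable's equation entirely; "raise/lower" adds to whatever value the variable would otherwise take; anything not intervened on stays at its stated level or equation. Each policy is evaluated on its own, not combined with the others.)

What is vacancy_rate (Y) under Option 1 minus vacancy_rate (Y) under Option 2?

1791

Option 1 (L := 154):
  R = 90
  M = 23
  L = 154
  Y = 292 − 4·90 − 2·23 − 3·154 = -576
Option 2 (R := 151, M + 52):
  R = 151
  M = 23 + 52 = 75
  L = 109 + 151 + 5·75 = 635
  Y = 292 − 4·151 − 2·75 − 3·635 = -2367
Y: -576 − (-2367) = 1791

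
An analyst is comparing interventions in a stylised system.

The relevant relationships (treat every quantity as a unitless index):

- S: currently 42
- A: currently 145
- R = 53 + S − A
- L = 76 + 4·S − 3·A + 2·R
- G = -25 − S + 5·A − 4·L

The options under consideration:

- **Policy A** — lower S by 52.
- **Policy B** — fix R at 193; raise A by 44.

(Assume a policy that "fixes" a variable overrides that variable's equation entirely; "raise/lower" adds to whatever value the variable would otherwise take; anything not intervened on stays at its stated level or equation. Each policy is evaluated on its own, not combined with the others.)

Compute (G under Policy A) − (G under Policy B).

2496

Policy A (S − 52):
  S = 42 − 52 = -10
  A = 145
  R = 53 + (-10) − 145 = -102
  L = 76 + 4·(-10) − 3·145 + 2·(-102) = -603
  G = -25 − (-10) + 5·145 − 4·(-603) = 3122
Policy B (R := 193, A + 44):
  S = 42
  A = 145 + 44 = 189
  R = 193
  L = 76 + 4·42 − 3·189 + 2·193 = 63
  G = -25 − 42 + 5·189 − 4·63 = 626
G: 3122 − 626 = 2496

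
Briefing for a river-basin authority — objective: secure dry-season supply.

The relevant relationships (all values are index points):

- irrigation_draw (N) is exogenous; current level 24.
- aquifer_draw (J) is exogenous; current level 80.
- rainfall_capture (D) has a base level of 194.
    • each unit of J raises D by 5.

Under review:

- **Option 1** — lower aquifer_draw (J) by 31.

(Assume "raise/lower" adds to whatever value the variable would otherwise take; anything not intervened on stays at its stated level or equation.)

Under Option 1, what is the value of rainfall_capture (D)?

Option 1 (J − 31):
  J = 80 − 31 = 49
  D = 194 + 5·49 = 439

439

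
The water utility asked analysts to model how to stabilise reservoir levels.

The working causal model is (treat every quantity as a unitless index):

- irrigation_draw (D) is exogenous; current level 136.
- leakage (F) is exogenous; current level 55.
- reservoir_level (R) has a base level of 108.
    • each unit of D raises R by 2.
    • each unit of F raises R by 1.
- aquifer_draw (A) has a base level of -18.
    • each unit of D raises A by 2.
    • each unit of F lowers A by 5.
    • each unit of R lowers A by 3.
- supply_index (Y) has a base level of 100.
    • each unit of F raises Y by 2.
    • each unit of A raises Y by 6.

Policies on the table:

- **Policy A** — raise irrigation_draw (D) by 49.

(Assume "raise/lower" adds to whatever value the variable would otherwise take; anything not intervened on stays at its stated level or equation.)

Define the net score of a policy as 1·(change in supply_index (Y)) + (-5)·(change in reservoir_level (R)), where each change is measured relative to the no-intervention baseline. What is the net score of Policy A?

Baseline:
  D = 136
  F = 55
  R = 108 + 2·136 + 55 = 435
  A = -18 + 2·136 − 5·55 − 3·435 = -1326
  Y = 100 + 2·55 + 6·(-1326) = -7746
Policy A (D + 49):
  D = 136 + 49 = 185
  F = 55
  R = 108 + 2·185 + 55 = 533
  A = -18 + 2·185 − 5·55 − 3·533 = -1522
  Y = 100 + 2·55 + 6·(-1522) = -8922
ΔY = -8922 − (-7746) = -1176; ΔR = 533 − 435 = 98
Score = 1·(-1176) + (-5)·98 = -1666

-1666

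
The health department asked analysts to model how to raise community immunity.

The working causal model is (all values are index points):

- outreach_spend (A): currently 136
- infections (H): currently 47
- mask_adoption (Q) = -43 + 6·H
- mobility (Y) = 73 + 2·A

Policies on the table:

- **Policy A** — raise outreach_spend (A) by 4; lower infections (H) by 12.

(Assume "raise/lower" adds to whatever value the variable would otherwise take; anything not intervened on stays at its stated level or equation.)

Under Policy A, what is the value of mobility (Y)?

Policy A (A + 4, H − 12):
  A = 136 + 4 = 140
  Y = 73 + 2·140 = 353

353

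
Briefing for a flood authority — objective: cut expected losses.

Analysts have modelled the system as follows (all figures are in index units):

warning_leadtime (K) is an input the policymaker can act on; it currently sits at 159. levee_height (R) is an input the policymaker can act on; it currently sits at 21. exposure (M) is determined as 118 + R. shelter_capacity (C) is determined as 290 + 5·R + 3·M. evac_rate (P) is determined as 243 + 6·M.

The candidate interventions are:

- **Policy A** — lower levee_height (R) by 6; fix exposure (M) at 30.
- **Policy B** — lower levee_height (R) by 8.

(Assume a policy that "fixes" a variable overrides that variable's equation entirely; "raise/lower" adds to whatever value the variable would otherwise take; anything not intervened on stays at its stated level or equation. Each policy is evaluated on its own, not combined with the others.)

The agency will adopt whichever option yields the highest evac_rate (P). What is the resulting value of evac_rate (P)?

1029

Policy A (R − 6, M := 30):
  R = 21 − 6 = 15
  M = 30
  P = 243 + 6·30 = 423
Policy B (R − 8):
  R = 21 − 8 = 13
  M = 118 + 13 = 131
  P = 243 + 6·131 = 1029
Comparing — Policy A: P=423, Policy B: P=1029. Highest is 1029 (Policy B).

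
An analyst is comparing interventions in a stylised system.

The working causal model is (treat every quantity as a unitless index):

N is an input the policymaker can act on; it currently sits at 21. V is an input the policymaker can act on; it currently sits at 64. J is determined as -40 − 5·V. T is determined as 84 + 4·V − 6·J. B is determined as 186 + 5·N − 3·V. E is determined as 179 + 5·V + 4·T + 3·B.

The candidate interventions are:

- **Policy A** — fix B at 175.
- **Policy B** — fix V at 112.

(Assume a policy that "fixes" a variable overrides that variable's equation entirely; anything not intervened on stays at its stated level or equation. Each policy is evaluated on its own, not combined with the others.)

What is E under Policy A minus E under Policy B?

-6108

Policy A (B := 175):
  N = 21
  V = 64
  J = -40 − 5·64 = -360
  T = 84 + 4·64 − 6·(-360) = 2500
  B = 175
  E = 179 + 5·64 + 4·2500 + 3·175 = 11024
Policy B (V := 112):
  N = 21
  V = 112
  J = -40 − 5·112 = -600
  T = 84 + 4·112 − 6·(-600) = 4132
  B = 186 + 5·21 − 3·112 = -45
  E = 179 + 5·112 + 4·4132 + 3·(-45) = 17132
E: 11024 − 17132 = -6108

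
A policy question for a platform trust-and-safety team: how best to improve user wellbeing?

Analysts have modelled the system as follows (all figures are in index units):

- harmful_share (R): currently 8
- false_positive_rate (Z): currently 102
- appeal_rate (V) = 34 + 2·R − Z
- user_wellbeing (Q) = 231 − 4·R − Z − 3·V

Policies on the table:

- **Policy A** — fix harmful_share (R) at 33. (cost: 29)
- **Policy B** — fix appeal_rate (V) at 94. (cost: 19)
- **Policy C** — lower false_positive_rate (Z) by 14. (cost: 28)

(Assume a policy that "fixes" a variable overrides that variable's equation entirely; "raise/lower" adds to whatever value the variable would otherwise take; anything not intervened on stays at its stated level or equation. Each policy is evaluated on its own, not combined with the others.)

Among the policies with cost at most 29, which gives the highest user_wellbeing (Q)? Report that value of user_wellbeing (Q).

225

Policy A (R := 33):
  R = 33
  Z = 102
  V = 34 + 2·33 − 102 = -2
  Q = 231 − 4·33 − 102 − 3·(-2) = 3
Policy B (V := 94):
  R = 8
  Z = 102
  V = 94
  Q = 231 − 4·8 − 102 − 3·94 = -185
Policy C (Z − 14):
  R = 8
  Z = 102 − 14 = 88
  V = 34 + 2·8 − 88 = -38
  Q = 231 − 4·8 − 88 − 3·(-38) = 225
Comparing — Policy A: Q=3, Policy B: Q=-185, Policy C: Q=225. Highest is 225 (Policy C).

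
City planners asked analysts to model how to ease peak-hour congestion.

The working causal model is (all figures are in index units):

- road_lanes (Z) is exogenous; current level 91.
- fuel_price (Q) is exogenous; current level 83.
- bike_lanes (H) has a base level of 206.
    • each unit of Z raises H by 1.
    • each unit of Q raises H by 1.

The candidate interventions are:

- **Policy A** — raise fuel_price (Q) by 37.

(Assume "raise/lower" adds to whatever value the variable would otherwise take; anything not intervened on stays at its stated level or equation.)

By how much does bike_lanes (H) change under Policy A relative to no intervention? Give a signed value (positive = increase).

37

Baseline:
  Z = 91
  Q = 83
  H = 206 + 91 + 83 = 380
Policy A (Q + 37):
  Z = 91
  Q = 83 + 37 = 120
  H = 206 + 91 + 120 = 417
Change in H: 417 − 380 = 37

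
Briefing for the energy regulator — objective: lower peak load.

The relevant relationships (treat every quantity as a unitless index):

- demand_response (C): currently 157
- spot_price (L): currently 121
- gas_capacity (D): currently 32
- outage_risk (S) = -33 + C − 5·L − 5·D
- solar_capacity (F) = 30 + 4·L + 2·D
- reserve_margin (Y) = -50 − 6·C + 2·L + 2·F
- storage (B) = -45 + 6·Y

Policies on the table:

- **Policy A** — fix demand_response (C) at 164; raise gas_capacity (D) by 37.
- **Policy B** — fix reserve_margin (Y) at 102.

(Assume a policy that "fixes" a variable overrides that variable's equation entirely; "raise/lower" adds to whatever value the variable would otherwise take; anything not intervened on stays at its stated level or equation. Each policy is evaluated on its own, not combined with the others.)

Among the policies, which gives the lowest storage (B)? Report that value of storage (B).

567

Policy A (C := 164, D + 37):
  C = 164
  L = 121
  D = 32 + 37 = 69
  F = 30 + 4·121 + 2·69 = 652
  Y = -50 − 6·164 + 2·121 + 2·652 = 512
  B = -45 + 6·512 = 3027
Policy B (Y := 102):
  C = 157
  L = 121
  D = 32
  F = 30 + 4·121 + 2·32 = 578
  Y = 102
  B = -45 + 6·102 = 567
Comparing — Policy A: B=3027, Policy B: B=567. Lowest is 567 (Policy B).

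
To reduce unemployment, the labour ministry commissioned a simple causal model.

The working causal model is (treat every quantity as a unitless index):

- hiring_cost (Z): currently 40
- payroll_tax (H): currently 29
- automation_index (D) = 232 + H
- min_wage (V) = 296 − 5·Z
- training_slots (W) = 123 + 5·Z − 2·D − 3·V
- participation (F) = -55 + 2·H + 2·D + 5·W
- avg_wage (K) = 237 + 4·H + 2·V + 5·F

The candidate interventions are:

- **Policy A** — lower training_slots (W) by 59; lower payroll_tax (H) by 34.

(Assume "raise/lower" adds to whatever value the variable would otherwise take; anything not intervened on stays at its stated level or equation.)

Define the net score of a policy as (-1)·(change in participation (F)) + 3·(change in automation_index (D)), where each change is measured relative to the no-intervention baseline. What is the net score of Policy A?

-11

Baseline:
  Z = 40
  H = 29
  D = 232 + 29 = 261
  V = 296 − 5·40 = 96
  W = 123 + 5·40 − 2·261 − 3·96 = -487
  F = -55 + 2·29 + 2·261 + 5·(-487) = -1910
Policy A (W − 59, H − 34):
  Z = 40
  H = 29 − 34 = -5
  D = 232 + (-5) = 227
  V = 296 − 5·40 = 96
  W = 123 + 5·40 − 2·227 − 3·96 (−59 from intervention) = -478
  F = -55 + 2·(-5) + 2·227 + 5·(-478) = -2001
ΔF = -2001 − (-1910) = -91; ΔD = 227 − 261 = -34
Score = (-1)·(-91) + 3·(-34) = -11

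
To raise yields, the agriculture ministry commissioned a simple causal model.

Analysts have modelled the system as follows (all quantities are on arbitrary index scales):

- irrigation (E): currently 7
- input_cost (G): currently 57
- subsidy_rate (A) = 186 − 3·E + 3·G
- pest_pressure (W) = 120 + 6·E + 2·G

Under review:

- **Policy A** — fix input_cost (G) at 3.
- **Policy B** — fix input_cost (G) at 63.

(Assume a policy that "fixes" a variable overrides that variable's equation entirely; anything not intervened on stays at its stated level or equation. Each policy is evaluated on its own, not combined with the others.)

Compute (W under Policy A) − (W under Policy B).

-120

Policy A (G := 3):
  E = 7
  G = 3
  W = 120 + 6·7 + 2·3 = 168
Policy B (G := 63):
  E = 7
  G = 63
  W = 120 + 6·7 + 2·63 = 288
W: 168 − 288 = -120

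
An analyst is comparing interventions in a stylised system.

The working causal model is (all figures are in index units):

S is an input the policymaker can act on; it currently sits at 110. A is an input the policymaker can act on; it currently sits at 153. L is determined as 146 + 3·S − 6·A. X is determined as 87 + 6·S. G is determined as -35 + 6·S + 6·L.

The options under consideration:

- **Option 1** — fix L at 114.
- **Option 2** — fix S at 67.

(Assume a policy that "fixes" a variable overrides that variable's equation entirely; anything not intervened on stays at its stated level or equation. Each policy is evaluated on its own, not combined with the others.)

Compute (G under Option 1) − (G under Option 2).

Option 1 (L := 114):
  S = 110
  A = 153
  L = 114
  G = -35 + 6·110 + 6·114 = 1309
Option 2 (S := 67):
  S = 67
  A = 153
  L = 146 + 3·67 − 6·153 = -571
  G = -35 + 6·67 + 6·(-571) = -3059
G: 1309 − (-3059) = 4368

4368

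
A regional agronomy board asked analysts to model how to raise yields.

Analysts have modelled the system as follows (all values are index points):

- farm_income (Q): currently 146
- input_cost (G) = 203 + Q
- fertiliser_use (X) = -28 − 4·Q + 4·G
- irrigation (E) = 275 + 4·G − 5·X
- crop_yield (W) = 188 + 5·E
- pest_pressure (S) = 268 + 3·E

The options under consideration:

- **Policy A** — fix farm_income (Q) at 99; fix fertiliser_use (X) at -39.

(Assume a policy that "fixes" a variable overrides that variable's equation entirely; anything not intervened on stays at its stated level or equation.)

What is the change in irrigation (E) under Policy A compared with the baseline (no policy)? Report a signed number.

Baseline:
  Q = 146
  G = 203 + 146 = 349
  X = -28 − 4·146 + 4·349 = 784
  E = 275 + 4·349 − 5·784 = -2249
Policy A (Q := 99, X := -39):
  Q = 99
  G = 203 + 99 = 302
  X = -39
  E = 275 + 4·302 − 5·(-39) = 1678
Change in E: 1678 − (-2249) = 3927

3927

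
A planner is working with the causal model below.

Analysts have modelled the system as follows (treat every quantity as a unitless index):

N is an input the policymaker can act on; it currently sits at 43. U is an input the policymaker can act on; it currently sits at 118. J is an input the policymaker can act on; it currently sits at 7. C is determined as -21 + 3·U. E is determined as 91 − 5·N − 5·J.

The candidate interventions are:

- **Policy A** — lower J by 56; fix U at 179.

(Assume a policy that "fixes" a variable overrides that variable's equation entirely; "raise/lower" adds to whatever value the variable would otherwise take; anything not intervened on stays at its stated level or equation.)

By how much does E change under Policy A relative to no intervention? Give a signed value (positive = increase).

280

Baseline:
  N = 43
  J = 7
  E = 91 − 5·43 − 5·7 = -159
Policy A (J − 56, U := 179):
  N = 43
  J = 7 − 56 = -49
  E = 91 − 5·43 − 5·(-49) = 121
Change in E: 121 − (-159) = 280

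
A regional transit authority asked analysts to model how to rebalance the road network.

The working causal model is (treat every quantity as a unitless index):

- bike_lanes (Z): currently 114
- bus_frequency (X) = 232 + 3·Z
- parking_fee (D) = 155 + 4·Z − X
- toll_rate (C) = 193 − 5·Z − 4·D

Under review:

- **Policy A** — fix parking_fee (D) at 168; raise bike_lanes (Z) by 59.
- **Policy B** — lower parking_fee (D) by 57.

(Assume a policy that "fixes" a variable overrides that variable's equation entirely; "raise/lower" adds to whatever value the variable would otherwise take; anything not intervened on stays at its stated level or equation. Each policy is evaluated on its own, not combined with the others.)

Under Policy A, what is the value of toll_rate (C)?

-1344

Policy A (D := 168, Z + 59):
  Z = 114 + 59 = 173
  X = 232 + 3·173 = 751
  D = 168
  C = 193 − 5·173 − 4·168 = -1344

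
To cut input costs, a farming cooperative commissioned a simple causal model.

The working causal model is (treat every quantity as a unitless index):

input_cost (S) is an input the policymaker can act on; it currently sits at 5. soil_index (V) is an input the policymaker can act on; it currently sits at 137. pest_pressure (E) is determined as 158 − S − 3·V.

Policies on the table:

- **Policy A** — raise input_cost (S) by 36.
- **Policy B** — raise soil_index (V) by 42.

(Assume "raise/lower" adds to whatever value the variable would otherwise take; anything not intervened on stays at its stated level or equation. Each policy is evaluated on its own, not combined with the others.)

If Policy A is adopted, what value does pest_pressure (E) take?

-294

Policy A (S + 36):
  S = 5 + 36 = 41
  V = 137
  E = 158 − 41 − 3·137 = -294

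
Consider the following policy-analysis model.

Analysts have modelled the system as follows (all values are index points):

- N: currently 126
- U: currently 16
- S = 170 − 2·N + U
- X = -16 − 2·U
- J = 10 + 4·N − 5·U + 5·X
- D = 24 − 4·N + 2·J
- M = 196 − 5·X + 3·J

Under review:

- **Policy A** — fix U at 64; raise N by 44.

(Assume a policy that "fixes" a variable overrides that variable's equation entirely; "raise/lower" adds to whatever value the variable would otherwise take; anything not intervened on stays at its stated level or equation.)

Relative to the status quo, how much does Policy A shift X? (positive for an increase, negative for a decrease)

Baseline:
  U = 16
  X = -16 − 2·16 = -48
Policy A (U := 64, N + 44):
  U = 64
  X = -16 − 2·64 = -144
Change in X: -144 − (-48) = -96

-96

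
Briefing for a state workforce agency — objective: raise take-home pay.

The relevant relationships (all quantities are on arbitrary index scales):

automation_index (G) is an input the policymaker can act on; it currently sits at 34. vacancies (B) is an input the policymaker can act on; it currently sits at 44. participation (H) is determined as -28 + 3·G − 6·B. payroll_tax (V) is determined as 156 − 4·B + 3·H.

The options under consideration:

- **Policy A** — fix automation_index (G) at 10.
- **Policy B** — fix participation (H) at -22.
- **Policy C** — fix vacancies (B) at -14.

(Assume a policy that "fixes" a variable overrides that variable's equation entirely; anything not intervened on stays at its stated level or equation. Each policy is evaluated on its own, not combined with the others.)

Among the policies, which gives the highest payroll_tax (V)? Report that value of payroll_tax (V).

686

Policy A (G := 10):
  G = 10
  B = 44
  H = -28 + 3·10 − 6·44 = -262
  V = 156 − 4·44 + 3·(-262) = -806
Policy B (H := -22):
  G = 34
  B = 44
  H = -22
  V = 156 − 4·44 + 3·(-22) = -86
Policy C (B := -14):
  G = 34
  B = -14
  H = -28 + 3·34 − 6·(-14) = 158
  V = 156 − 4·(-14) + 3·158 = 686
Comparing — Policy A: V=-806, Policy B: V=-86, Policy C: V=686. Highest is 686 (Policy C).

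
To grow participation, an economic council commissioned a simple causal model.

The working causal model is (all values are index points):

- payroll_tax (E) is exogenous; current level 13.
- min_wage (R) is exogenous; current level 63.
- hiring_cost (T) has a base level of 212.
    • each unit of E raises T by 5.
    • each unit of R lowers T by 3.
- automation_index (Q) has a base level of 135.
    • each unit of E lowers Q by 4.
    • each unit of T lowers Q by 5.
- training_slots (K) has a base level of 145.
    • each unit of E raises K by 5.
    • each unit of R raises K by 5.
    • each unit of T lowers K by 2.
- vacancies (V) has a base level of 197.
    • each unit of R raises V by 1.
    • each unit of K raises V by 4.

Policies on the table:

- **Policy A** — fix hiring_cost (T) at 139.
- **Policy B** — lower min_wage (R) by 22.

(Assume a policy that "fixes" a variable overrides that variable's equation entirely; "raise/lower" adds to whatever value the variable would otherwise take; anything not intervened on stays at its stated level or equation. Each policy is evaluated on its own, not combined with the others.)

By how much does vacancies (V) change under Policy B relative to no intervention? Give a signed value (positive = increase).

Baseline:
  E = 13
  R = 63
  T = 212 + 5·13 − 3·63 = 88
  K = 145 + 5·13 + 5·63 − 2·88 = 349
  V = 197 + 63 + 4·349 = 1656
Policy B (R − 22):
  E = 13
  R = 63 − 22 = 41
  T = 212 + 5·13 − 3·41 = 154
  K = 145 + 5·13 + 5·41 − 2·154 = 107
  V = 197 + 41 + 4·107 = 666
Change in V: 666 − 1656 = -990

-990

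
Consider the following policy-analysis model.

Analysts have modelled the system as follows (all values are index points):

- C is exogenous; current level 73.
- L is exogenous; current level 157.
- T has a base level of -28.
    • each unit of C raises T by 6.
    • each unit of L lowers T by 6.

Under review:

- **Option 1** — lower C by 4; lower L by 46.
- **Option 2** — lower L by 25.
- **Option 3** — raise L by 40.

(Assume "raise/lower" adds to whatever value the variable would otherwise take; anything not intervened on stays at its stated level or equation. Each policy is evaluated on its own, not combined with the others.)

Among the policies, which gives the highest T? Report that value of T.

Option 1 (C − 4, L − 46):
  C = 73 − 4 = 69
  L = 157 − 46 = 111
  T = -28 + 6·69 − 6·111 = -280
Option 2 (L − 25):
  C = 73
  L = 157 − 25 = 132
  T = -28 + 6·73 − 6·132 = -382
Option 3 (L + 40):
  C = 73
  L = 157 + 40 = 197
  T = -28 + 6·73 − 6·197 = -772
Comparing — Option 1: T=-280, Option 2: T=-382, Option 3: T=-772. Highest is -280 (Option 1).

-280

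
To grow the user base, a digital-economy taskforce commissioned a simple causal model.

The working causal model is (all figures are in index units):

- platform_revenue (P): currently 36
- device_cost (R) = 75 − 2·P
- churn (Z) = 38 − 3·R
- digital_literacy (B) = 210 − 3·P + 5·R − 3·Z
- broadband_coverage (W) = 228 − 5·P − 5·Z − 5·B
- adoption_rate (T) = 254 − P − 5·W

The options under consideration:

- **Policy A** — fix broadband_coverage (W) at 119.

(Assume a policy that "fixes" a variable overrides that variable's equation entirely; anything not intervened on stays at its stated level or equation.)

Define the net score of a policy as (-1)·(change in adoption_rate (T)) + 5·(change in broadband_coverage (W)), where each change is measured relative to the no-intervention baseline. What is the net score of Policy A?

Baseline:
  P = 36
  R = 75 − 2·36 = 3
  Z = 38 − 3·3 = 29
  B = 210 − 3·36 + 5·3 − 3·29 = 30
  W = 228 − 5·36 − 5·29 − 5·30 = -247
  T = 254 − 36 − 5·(-247) = 1453
Policy A (W := 119):
  P = 36
  R = 75 − 2·36 = 3
  Z = 38 − 3·3 = 29
  B = 210 − 3·36 + 5·3 − 3·29 = 30
  W = 119
  T = 254 − 36 − 5·119 = -377
ΔT = -377 − 1453 = -1830; ΔW = 119 − (-247) = 366
Score = (-1)·(-1830) + 5·366 = 3660

3660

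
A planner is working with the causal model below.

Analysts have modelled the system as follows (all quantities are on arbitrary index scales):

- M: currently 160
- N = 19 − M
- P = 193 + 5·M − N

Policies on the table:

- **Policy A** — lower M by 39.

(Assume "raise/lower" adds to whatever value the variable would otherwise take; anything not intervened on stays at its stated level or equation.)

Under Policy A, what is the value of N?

Policy A (M − 39):
  M = 160 − 39 = 121
  N = 19 − 121 = -102

-102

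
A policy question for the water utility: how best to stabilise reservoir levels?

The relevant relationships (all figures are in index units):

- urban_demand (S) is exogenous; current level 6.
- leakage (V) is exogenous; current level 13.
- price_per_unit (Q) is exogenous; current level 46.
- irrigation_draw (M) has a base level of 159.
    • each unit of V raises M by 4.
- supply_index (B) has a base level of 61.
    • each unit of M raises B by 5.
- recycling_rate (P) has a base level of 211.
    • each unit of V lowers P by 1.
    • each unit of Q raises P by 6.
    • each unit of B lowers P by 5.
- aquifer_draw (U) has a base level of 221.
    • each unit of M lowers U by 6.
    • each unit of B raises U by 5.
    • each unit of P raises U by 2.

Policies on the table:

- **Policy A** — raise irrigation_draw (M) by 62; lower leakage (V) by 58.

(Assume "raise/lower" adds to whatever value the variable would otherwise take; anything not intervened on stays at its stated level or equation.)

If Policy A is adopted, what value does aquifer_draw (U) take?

Policy A (M + 62, V − 58):
  V = 13 − 58 = -45
  Q = 46
  M = 159 + 4·(-45) (+62 from intervention) = 41
  B = 61 + 5·41 = 266
  P = 211 − (-45) + 6·46 − 5·266 = -798
  U = 221 − 6·41 + 5·266 + 2·(-798) = -291

-291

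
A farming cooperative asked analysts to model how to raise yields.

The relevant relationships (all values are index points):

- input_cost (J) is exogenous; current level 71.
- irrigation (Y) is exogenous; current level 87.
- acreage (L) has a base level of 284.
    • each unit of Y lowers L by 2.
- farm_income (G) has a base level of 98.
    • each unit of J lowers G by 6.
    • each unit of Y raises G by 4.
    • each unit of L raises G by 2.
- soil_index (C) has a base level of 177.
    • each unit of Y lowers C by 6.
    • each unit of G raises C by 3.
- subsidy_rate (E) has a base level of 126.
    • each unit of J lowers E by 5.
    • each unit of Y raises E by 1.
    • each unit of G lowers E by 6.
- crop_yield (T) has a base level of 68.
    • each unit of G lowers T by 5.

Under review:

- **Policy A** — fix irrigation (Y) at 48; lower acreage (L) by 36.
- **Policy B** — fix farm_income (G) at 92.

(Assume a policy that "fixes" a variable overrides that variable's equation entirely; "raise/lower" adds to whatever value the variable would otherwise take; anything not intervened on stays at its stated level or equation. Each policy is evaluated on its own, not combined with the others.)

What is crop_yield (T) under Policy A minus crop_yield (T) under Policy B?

Policy A (Y := 48, L − 36):
  J = 71
  Y = 48
  L = 284 − 2·48 (−36 from intervention) = 152
  G = 98 − 6·71 + 4·48 + 2·152 = 168
  T = 68 − 5·168 = -772
Policy B (G := 92):
  J = 71
  Y = 87
  L = 284 − 2·87 = 110
  G = 92
  T = 68 − 5·92 = -392
T: -772 − (-392) = -380

-380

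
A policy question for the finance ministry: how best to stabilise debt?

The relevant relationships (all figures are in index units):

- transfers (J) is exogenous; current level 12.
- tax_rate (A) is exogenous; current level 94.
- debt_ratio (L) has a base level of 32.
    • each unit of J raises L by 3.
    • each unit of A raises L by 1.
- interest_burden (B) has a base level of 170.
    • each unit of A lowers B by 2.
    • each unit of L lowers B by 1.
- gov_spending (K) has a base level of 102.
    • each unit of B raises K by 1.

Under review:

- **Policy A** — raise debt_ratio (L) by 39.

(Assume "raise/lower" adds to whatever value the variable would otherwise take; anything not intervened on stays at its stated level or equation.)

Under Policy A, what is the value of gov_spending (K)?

-117

Policy A (L + 39):
  J = 12
  A = 94
  L = 32 + 3·12 + 94 (+39 from intervention) = 201
  B = 170 − 2·94 − 201 = -219
  K = 102 + (-219) = -117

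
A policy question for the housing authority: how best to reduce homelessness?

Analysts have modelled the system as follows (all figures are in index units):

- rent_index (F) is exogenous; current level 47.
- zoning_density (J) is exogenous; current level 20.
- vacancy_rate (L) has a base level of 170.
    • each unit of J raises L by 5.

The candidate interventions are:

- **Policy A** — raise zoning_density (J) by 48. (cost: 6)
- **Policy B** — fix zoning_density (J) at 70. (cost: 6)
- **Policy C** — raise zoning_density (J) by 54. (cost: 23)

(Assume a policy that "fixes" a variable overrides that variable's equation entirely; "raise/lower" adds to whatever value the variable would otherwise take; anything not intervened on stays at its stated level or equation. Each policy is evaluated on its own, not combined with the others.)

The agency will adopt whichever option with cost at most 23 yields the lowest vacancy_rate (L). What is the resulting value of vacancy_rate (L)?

510

Policy A (J + 48):
  J = 20 + 48 = 68
  L = 170 + 5·68 = 510
Policy B (J := 70):
  J = 70
  L = 170 + 5·70 = 520
Policy C (J + 54):
  J = 20 + 54 = 74
  L = 170 + 5·74 = 540
Comparing — Policy A: L=510, Policy B: L=520, Policy C: L=540. Lowest is 510 (Policy A).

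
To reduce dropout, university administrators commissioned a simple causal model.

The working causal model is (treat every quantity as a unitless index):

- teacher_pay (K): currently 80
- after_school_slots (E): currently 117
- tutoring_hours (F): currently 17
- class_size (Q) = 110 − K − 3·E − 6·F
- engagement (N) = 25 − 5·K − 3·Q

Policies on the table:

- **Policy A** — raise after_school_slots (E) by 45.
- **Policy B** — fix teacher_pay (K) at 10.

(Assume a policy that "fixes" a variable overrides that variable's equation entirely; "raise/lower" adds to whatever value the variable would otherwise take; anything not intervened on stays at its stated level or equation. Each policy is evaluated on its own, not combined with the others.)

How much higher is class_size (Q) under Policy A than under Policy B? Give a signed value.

-205

Policy A (E + 45):
  K = 80
  E = 117 + 45 = 162
  F = 17
  Q = 110 − 80 − 3·162 − 6·17 = -558
Policy B (K := 10):
  K = 10
  E = 117
  F = 17
  Q = 110 − 10 − 3·117 − 6·17 = -353
Q: -558 − (-353) = -205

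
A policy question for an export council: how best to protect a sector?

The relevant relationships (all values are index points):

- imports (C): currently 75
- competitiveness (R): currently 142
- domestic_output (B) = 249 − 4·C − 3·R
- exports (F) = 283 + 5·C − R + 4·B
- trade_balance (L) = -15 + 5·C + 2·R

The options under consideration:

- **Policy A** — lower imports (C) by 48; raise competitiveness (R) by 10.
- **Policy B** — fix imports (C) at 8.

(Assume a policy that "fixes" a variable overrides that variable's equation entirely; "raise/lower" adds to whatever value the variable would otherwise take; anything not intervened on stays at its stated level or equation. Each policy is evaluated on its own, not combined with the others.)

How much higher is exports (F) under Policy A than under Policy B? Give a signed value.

-339

Policy A (C − 48, R + 10):
  C = 75 − 48 = 27
  R = 142 + 10 = 152
  B = 249 − 4·27 − 3·152 = -315
  F = 283 + 5·27 − 152 + 4·(-315) = -994
Policy B (C := 8):
  C = 8
  R = 142
  B = 249 − 4·8 − 3·142 = -209
  F = 283 + 5·8 − 142 + 4·(-209) = -655
F: -994 − (-655) = -339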